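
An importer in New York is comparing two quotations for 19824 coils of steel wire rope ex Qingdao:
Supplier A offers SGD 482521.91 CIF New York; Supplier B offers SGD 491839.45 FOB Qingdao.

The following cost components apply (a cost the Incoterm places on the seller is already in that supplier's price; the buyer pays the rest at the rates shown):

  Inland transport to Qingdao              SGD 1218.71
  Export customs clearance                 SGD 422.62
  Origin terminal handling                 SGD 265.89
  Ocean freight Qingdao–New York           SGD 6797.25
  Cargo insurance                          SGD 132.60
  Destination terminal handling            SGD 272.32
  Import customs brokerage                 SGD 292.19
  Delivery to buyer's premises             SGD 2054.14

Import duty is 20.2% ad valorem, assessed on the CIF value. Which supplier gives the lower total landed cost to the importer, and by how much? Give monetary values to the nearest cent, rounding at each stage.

Supplier A (CIF):
The CIF price already equals the CIF value: 482521.91
Import duty = 482521.91 × 20.2% = 97469.43
Buyer bears (A): 272.32 + 292.19 + 2054.14 = 2618.65
Landed cost (A) = invoice 482521.91 + 2618.65 + duty 97469.43 = 582609.99
Supplier B (FOB):
CIF value = FOB price + freight + insurance = 491839.45 + 6797.25 + 132.60 = 498769.30
Import duty = 498769.30 × 20.2% = 100751.40
Buyer bears (B): 6797.25 + 132.60 + 272.32 + 292.19 + 2054.14 = 9548.50
Landed cost (B) = invoice 491839.45 + 9548.50 + duty 100751.40 = 602139.35
Difference = |582609.99 − 602139.35| = 19529.36

Supplier A is cheaper by SGD 19529.36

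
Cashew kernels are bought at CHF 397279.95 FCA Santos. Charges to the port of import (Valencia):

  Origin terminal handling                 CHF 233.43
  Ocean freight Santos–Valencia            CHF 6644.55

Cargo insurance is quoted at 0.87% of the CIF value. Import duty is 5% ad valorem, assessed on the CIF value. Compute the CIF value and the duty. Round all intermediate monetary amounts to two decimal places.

CIF value: CHF 407704.96; import duty: CHF 20385.25

Let C be the CIF value. C = FCA price + pre-shipment costs + freight + 0.87% × C
C − 0.87% × C = 397279.95 + 233.43 + 6644.55
0.9913 × C = 404157.93
C = 404157.93 / 0.9913 = 407704.96
Insurance premium = 0.87% × 407704.96 = 3547.03
Import duty = 407704.96 × 5% = 20385.25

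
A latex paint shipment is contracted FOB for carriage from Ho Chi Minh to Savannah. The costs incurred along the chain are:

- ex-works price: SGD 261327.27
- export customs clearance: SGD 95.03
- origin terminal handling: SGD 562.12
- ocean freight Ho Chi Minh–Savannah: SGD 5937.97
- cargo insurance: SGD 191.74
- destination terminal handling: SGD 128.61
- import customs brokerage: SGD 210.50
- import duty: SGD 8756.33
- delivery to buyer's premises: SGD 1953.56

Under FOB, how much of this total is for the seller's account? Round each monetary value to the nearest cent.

Seller's account: SGD 261984.42

FOB: the seller bears costs until goods are on board at the origin port; the buyer bears freight, insurance and all costs thereafter.
Seller's account: goods 261327.27 + export clearance 95.03 + origin terminal 562.12 = 261984.42
Buyer's account: freight 5937.97 + insurance 191.74 + destination terminal 128.61 + brokerage 210.50 + duty 8756.33 + delivery 1953.56 = 17178.71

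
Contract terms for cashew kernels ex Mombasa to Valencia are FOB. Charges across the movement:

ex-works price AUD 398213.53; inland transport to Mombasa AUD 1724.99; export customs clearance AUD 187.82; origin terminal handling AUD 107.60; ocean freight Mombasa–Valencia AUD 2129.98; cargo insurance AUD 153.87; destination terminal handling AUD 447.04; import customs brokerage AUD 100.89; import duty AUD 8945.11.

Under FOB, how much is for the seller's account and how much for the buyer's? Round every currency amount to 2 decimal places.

FOB: the seller bears costs until goods are on board at the origin port; the buyer bears freight, insurance and all costs thereafter.
Seller's account: goods 398213.53 + inland to port 1724.99 + export clearance 187.82 + origin terminal 107.60 = 400233.94
Buyer's account: freight 2129.98 + insurance 153.87 + destination terminal 447.04 + brokerage 100.89 + duty 8945.11 = 11776.89

Seller: AUD 400233.94; buyer: AUD 11776.89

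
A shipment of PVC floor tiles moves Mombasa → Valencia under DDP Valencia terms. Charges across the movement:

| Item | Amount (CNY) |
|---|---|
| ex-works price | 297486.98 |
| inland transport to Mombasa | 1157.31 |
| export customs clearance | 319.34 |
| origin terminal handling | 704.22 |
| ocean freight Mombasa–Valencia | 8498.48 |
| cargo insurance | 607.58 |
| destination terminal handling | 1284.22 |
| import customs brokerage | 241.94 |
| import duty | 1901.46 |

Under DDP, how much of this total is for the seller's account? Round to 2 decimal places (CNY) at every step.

DDP: the seller bears all costs including import duty.
Seller's account: goods 297486.98 + inland to port 1157.31 + export clearance 319.34 + origin terminal 704.22 + freight 8498.48 + insurance 607.58 + destination terminal 1284.22 + brokerage 241.94 + duty 1901.46 = 312201.53
Buyer's account: 0.00

Seller's account: CNY 312201.53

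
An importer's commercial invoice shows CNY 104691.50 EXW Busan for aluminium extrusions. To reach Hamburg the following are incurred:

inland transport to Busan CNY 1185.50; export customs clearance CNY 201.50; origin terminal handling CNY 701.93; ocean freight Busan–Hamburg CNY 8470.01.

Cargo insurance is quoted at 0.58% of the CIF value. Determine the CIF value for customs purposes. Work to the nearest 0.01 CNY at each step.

CIF value: CNY 115922.79

Let C be the CIF value. C = EXW price + pre-shipment costs + freight + 0.58% × C
C − 0.58% × C = 104691.50 + 1185.50 + 201.50 + 701.93 + 8470.01
0.9942 × C = 115250.44
C = 115250.44 / 0.9942 = 115922.79
Insurance premium = 0.58% × 115922.79 = 672.35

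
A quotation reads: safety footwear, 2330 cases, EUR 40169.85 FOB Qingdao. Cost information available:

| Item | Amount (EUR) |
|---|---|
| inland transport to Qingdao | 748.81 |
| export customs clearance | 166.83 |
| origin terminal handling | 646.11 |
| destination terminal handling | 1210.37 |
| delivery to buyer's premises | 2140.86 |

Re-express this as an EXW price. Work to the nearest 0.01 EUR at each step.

Not relevant to the conversion: delivery, destination terminal — on the buyer under both terms; not part of either seller's price.
From FOB to EXW, the seller no longer bears: inland to port, export clearance, origin terminal.
EXW price = 40169.85 − 748.81 − 166.83 − 646.11 = 38608.10

EXW price: EUR 38608.10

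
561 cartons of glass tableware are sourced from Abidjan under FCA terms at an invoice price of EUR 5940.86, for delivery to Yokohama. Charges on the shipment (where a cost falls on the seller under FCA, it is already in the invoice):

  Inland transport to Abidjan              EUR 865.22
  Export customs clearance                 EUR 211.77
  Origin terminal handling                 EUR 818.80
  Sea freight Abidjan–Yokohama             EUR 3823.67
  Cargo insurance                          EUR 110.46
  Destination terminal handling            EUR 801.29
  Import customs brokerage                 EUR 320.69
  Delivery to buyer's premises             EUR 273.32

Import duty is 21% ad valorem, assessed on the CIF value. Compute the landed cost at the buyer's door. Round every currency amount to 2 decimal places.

Total landed cost: EUR 14334.79

FCA: the seller delivers export-cleared goods to the carrier; the buyer bears costs from that point.
Already in the invoice (seller's account under FCA): inland to port, export clearance — exclude.
CIF value = FCA price + origin terminal + freight + insurance = 5940.86 + 818.80 + 3823.67 + 110.46 = 10693.79
Import duty = 10693.79 × 21% = 2245.70
Buyer bears: origin terminal 818.80 + freight 3823.67 + insurance 110.46 + destination terminal 801.29 + brokerage 320.69 + delivery 273.32 + duty 2245.70 = 8393.93
Landed cost = invoice 5940.86 + 8393.93 = 14334.79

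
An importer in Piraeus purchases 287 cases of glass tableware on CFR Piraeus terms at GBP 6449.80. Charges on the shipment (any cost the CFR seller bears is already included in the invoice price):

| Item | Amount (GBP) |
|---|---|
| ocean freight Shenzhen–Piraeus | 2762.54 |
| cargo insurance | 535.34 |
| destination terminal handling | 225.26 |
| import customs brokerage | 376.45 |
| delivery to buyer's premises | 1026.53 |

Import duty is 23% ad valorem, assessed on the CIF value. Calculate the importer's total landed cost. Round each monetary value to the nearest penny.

CFR: the seller pays costs through ocean freight to the destination port, but not insurance.
Already in the invoice (seller's account under CFR): freight — exclude.
CIF value = CFR price + insurance = 6449.80 + 535.34 = 6985.14
Import duty = 6985.14 × 23% = 1606.58
Buyer bears: insurance 535.34 + destination terminal 225.26 + brokerage 376.45 + delivery 1026.53 + duty 1606.58 = 3770.16
Landed cost = invoice 6449.80 + 3770.16 = 10219.96

Total landed cost: GBP 10219.96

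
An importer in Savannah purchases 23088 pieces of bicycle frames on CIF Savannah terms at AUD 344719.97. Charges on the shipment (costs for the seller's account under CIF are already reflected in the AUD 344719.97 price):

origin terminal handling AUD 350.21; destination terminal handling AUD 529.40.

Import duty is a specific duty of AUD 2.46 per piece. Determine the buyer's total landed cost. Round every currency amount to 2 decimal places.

CIF: the seller pays costs through ocean freight and marine insurance to the destination port.
Already in the invoice (seller's account under CIF): origin terminal — exclude.
The CIF price already equals the CIF value: 344719.97
Import duty = 23088 × 2.46 = 56796.48
Buyer bears: destination terminal 529.40 + duty 56796.48 = 57325.88
Landed cost = invoice 344719.97 + 57325.88 = 402045.85

Total landed cost: AUD 402045.85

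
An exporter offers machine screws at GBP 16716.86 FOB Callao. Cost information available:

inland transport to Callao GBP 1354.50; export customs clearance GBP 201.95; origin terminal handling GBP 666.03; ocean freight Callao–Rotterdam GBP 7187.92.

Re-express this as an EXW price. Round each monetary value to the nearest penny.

Not relevant to the conversion: freight — on the buyer under both terms; not part of either seller's price.
From FOB to EXW, the seller no longer bears: inland to port, export clearance, origin terminal.
EXW price = 16716.86 − 1354.50 − 201.95 − 666.03 = 14494.38

EXW price: GBP 14494.38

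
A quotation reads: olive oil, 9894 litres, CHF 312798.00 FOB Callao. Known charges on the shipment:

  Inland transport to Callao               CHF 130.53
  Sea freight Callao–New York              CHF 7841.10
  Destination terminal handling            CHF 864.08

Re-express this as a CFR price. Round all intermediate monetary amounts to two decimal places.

CFR price: CHF 320639.10

Not relevant to the conversion: inland to port — on the seller under both FOB and CFR; already in the FOB price and stays in the CFR price. destination terminal — on the buyer under both terms; not part of either seller's price.
From FOB to CFR, the seller additionally bears: freight.
CFR price = 312798.00 + 7841.10 = 320639.10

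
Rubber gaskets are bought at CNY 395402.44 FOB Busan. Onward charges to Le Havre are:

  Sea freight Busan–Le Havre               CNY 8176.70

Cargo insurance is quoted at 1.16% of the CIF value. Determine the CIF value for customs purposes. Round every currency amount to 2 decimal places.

Let C be the CIF value. C = FOB price + freight + 1.16% × C
C − 1.16% × C = 395402.44 + 8176.70
0.9884 × C = 403579.14
C = 403579.14 / 0.9884 = 408315.60
Insurance premium = 1.16% × 408315.60 = 4736.46

CIF value: CNY 408315.60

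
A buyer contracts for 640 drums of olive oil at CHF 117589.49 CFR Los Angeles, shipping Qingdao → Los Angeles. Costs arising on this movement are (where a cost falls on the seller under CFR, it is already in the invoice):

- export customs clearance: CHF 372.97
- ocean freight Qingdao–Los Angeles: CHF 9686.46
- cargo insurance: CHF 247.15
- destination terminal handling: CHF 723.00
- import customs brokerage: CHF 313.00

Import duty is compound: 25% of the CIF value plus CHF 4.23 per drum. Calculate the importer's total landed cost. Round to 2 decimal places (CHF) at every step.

CFR: the seller pays costs through ocean freight to the destination port, but not insurance.
Already in the invoice (seller's account under CFR): export clearance, freight — exclude.
CIF value = CFR price + insurance = 117589.49 + 247.15 = 117836.64
Ad valorem component: 117836.64 × 25% = 29459.16
Specific component: 640 × 4.23 = 2707.20
Import duty = 29459.16 + 2707.20 = 32166.36
Buyer bears: insurance 247.15 + destination terminal 723.00 + brokerage 313.00 + duty 32166.36 = 33449.51
Landed cost = invoice 117589.49 + 33449.51 = 151039.00

Total landed cost: CHF 151039.00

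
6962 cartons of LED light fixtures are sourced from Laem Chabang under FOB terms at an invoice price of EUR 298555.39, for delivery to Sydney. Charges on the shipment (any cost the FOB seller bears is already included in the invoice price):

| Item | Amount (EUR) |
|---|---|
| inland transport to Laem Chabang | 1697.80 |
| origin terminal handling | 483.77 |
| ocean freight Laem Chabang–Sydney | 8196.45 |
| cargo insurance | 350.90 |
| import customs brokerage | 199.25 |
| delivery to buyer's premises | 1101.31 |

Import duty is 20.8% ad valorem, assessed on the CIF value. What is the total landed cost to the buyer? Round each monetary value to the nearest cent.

FOB: the seller bears costs until goods are on board at the origin port; the buyer bears freight, insurance and all costs thereafter.
Already in the invoice (seller's account under FOB): inland to port, origin terminal — exclude.
CIF value = FOB price + freight + insurance = 298555.39 + 8196.45 + 350.90 = 307102.74
Import duty = 307102.74 × 20.8% = 63877.37
Buyer bears: freight 8196.45 + insurance 350.90 + brokerage 199.25 + delivery 1101.31 + duty 63877.37 = 73725.28
Landed cost = invoice 298555.39 + 73725.28 = 372280.67

Total landed cost: EUR 372280.67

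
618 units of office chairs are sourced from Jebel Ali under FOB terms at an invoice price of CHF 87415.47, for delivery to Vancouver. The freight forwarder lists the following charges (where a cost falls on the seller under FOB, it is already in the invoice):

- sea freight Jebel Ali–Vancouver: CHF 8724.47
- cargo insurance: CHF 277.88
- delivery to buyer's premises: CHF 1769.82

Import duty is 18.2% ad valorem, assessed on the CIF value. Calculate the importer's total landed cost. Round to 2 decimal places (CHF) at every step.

Total landed cost: CHF 115735.68

FOB: the seller bears costs until goods are on board at the origin port; the buyer bears freight, insurance and all costs thereafter.
CIF value = FOB price + freight + insurance = 87415.47 + 8724.47 + 277.88 = 96417.82
Import duty = 96417.82 × 18.2% = 17548.04
Buyer bears: freight 8724.47 + insurance 277.88 + delivery 1769.82 + duty 17548.04 = 28320.21
Landed cost = invoice 87415.47 + 28320.21 = 115735.68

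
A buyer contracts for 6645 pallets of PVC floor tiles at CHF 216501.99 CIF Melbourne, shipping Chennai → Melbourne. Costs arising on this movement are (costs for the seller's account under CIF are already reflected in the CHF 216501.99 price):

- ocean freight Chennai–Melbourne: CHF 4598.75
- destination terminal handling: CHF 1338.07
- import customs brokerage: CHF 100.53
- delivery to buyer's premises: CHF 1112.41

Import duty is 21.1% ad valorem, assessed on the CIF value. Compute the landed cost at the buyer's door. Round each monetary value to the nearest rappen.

Total landed cost: CHF 264734.92

CIF: the seller pays costs through ocean freight and marine insurance to the destination port.
Already in the invoice (seller's account under CIF): freight — exclude.
The CIF price already equals the CIF value: 216501.99
Import duty = 216501.99 × 21.1% = 45681.92
Buyer bears: destination terminal 1338.07 + brokerage 100.53 + delivery 1112.41 + duty 45681.92 = 48232.93
Landed cost = invoice 216501.99 + 48232.93 = 264734.92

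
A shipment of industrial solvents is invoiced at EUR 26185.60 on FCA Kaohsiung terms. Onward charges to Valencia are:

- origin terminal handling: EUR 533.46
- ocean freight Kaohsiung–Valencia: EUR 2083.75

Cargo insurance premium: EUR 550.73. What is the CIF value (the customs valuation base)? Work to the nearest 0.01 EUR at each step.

CIF value: EUR 29353.54

CIF = FCA price + pre-shipment costs + freight + insurance
CIF = 26185.60 + 533.46 + 2083.75 + 550.73 = 29353.54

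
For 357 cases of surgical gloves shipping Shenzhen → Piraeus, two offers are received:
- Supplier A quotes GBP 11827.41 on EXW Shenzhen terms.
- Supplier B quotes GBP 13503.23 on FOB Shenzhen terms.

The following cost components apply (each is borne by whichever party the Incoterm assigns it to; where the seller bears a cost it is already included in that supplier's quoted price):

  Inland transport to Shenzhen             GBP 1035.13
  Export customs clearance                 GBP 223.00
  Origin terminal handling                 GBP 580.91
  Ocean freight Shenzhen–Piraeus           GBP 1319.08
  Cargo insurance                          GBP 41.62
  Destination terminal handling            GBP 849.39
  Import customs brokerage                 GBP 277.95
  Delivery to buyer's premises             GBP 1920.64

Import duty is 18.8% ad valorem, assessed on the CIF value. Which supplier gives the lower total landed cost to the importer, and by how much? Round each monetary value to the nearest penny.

Supplier A (EXW):
CIF value = EXW price + inland to port + export clearance + origin terminal + freight + insurance = 11827.41 + 1035.13 + 223.00 + 580.91 + 1319.08 + 41.62 = 15027.15
Import duty = 15027.15 × 18.8% = 2825.10
Buyer bears (A): 1035.13 + 223.00 + 580.91 + 1319.08 + 41.62 + 849.39 + 277.95 + 1920.64 = 6247.72
Landed cost (A) = invoice 11827.41 + 6247.72 + duty 2825.10 = 20900.23
Supplier B (FOB):
CIF value = FOB price + freight + insurance = 13503.23 + 1319.08 + 41.62 = 14863.93
Import duty = 14863.93 × 18.8% = 2794.42
Buyer bears (B): 1319.08 + 41.62 + 849.39 + 277.95 + 1920.64 = 4408.68
Landed cost (B) = invoice 13503.23 + 4408.68 + duty 2794.42 = 20706.33
Difference = |20900.23 − 20706.33| = 193.90

Supplier B is cheaper by GBP 193.90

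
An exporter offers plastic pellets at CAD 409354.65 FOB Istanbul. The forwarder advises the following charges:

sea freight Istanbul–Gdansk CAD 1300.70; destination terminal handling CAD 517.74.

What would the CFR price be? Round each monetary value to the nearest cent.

Not relevant to the conversion: destination terminal — on the buyer under both terms; not part of either seller's price.
From FOB to CFR, the seller additionally bears: freight.
CFR price = 409354.65 + 1300.70 = 410655.35

CFR price: CAD 410655.35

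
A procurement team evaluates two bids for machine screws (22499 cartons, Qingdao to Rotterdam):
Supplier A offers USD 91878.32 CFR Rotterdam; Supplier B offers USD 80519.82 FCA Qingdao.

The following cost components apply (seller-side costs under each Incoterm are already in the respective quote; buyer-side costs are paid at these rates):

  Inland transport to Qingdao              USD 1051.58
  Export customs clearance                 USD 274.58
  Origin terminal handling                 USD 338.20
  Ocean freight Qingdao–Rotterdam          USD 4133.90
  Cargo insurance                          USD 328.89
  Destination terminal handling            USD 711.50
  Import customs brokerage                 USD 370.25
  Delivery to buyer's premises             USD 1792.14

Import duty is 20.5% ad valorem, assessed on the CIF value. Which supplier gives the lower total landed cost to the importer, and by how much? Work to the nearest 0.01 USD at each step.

Supplier B is cheaper by USD 8298.11

Supplier A (CFR):
CIF value = CFR price + insurance = 91878.32 + 328.89 = 92207.21
Import duty = 92207.21 × 20.5% = 18902.48
Buyer bears (A): 328.89 + 711.50 + 370.25 + 1792.14 = 3202.78
Landed cost (A) = invoice 91878.32 + 3202.78 + duty 18902.48 = 113983.58
Supplier B (FCA):
CIF value = FCA price + origin terminal + freight + insurance = 80519.82 + 338.20 + 4133.90 + 328.89 = 85320.81
Import duty = 85320.81 × 20.5% = 17490.77
Buyer bears (B): 338.20 + 4133.90 + 328.89 + 711.50 + 370.25 + 1792.14 = 7674.88
Landed cost (B) = invoice 80519.82 + 7674.88 + duty 17490.77 = 105685.47
Difference = |113983.58 − 105685.47| = 8298.11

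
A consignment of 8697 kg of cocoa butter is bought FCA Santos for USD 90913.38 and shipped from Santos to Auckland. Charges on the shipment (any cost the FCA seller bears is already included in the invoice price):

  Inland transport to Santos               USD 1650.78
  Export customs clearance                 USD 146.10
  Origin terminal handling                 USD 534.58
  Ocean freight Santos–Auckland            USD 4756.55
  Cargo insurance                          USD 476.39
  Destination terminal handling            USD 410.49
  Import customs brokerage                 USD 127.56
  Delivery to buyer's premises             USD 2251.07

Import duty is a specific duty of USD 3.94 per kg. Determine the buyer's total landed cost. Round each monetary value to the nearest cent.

Total landed cost: USD 133736.20

FCA: the seller delivers export-cleared goods to the carrier; the buyer bears costs from that point.
Already in the invoice (seller's account under FCA): inland to port, export clearance — exclude.
CIF value = FCA price + origin terminal + freight + insurance = 90913.38 + 534.58 + 4756.55 + 476.39 = 96680.90
Import duty = 8697 × 3.94 = 34266.18
Buyer bears: origin terminal 534.58 + freight 4756.55 + insurance 476.39 + destination terminal 410.49 + brokerage 127.56 + delivery 2251.07 + duty 34266.18 = 42822.82
Landed cost = invoice 90913.38 + 42822.82 = 133736.20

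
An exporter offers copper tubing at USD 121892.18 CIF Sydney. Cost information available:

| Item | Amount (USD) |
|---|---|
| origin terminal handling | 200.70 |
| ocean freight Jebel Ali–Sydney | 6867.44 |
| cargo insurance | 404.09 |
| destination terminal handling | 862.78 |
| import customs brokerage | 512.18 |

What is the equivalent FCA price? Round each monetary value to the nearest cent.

FCA price: USD 114419.95

Not relevant to the conversion: brokerage, destination terminal — on the buyer under both terms; not part of either seller's price.
From CIF to FCA, the seller no longer bears: origin terminal, freight, insurance.
FCA price = 121892.18 − 200.70 − 6867.44 − 404.09 = 114419.95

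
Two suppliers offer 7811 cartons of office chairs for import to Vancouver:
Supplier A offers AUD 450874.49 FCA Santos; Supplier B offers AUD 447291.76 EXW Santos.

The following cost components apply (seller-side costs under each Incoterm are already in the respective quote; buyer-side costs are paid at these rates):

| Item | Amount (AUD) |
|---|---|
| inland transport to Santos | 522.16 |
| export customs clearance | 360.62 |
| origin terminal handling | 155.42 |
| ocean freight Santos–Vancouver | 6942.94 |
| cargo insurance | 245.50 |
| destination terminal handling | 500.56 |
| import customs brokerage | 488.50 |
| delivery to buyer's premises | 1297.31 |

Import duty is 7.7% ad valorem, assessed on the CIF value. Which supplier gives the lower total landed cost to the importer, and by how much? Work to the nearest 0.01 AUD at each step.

Supplier A (FCA):
CIF value = FCA price + origin terminal + freight + insurance = 450874.49 + 155.42 + 6942.94 + 245.50 = 458218.35
Import duty = 458218.35 × 7.7% = 35282.81
Buyer bears (A): 155.42 + 6942.94 + 245.50 + 500.56 + 488.50 + 1297.31 = 9630.23
Landed cost (A) = invoice 450874.49 + 9630.23 + duty 35282.81 = 495787.53
Supplier B (EXW):
CIF value = EXW price + inland to port + export clearance + origin terminal + freight + insurance = 447291.76 + 522.16 + 360.62 + 155.42 + 6942.94 + 245.50 = 455518.40
Import duty = 455518.40 × 7.7% = 35074.92
Buyer bears (B): 522.16 + 360.62 + 155.42 + 6942.94 + 245.50 + 500.56 + 488.50 + 1297.31 = 10513.01
Landed cost (B) = invoice 447291.76 + 10513.01 + duty 35074.92 = 492879.69
Difference = |495787.53 − 492879.69| = 2907.84

Supplier B is cheaper by AUD 2907.84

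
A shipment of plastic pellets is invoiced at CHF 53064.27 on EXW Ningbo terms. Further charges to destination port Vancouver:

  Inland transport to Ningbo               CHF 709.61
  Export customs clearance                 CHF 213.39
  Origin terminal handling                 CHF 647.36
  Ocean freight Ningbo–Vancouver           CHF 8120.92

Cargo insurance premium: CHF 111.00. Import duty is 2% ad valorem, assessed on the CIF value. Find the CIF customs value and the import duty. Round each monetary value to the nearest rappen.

CIF = EXW price + pre-shipment costs + freight + insurance
CIF = 53064.27 + 709.61 + 213.39 + 647.36 + 8120.92 + 111.00 = 62866.55
Import duty = 62866.55 × 2% = 1257.33

CIF value: CHF 62866.55; import duty: CHF 1257.33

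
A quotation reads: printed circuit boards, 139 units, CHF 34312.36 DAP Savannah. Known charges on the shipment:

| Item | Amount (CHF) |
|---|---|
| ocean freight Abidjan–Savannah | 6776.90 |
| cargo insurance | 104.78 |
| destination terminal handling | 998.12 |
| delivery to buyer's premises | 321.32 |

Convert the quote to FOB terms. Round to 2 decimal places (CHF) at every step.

From DAP to FOB, the seller no longer bears: freight, insurance, destination terminal, delivery.
FOB price = 34312.36 − 6776.90 − 104.78 − 998.12 − 321.32 = 26111.24

FOB price: CHF 26111.24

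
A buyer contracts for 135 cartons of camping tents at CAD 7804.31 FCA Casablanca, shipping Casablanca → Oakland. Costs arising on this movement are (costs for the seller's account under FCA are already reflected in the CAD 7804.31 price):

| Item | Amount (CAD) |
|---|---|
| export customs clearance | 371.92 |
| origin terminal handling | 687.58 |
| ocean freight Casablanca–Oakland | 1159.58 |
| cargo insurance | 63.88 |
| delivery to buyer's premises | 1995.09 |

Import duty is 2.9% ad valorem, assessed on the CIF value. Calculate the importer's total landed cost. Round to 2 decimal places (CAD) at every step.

Total landed cost: CAD 11992.19

FCA: the seller delivers export-cleared goods to the carrier; the buyer bears costs from that point.
Already in the invoice (seller's account under FCA): export clearance — exclude.
CIF value = FCA price + origin terminal + freight + insurance = 7804.31 + 687.58 + 1159.58 + 63.88 = 9715.35
Import duty = 9715.35 × 2.9% = 281.75
Buyer bears: origin terminal 687.58 + freight 1159.58 + insurance 63.88 + delivery 1995.09 + duty 281.75 = 4187.88
Landed cost = invoice 7804.31 + 4187.88 = 11992.19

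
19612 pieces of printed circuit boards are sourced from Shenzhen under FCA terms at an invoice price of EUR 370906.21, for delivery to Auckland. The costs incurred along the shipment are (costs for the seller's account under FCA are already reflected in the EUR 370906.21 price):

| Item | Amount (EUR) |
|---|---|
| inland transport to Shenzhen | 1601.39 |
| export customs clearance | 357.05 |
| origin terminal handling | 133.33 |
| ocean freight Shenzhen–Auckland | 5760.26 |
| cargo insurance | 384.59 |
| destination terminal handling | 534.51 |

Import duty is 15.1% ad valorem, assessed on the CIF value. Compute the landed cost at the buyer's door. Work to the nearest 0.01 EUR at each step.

FCA: the seller delivers export-cleared goods to the carrier; the buyer bears costs from that point.
Already in the invoice (seller's account under FCA): inland to port, export clearance — exclude.
CIF value = FCA price + origin terminal + freight + insurance = 370906.21 + 133.33 + 5760.26 + 384.59 = 377184.39
Import duty = 377184.39 × 15.1% = 56954.84
Buyer bears: origin terminal 133.33 + freight 5760.26 + insurance 384.59 + destination terminal 534.51 + duty 56954.84 = 63767.53
Landed cost = invoice 370906.21 + 63767.53 = 434673.74

Total landed cost: EUR 434673.74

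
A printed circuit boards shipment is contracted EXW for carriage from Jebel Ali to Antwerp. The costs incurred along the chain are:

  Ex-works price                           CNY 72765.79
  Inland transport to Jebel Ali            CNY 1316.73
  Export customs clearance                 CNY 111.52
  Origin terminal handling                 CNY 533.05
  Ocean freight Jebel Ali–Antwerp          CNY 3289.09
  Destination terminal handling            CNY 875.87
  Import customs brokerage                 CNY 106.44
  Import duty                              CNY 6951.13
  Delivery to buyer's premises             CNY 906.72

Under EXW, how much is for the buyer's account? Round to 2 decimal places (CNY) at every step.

EXW: the seller makes goods available at their premises; the buyer bears all onward costs.
Seller's account: goods 72765.79 = 72765.79
Buyer's account: inland to port 1316.73 + export clearance 111.52 + origin terminal 533.05 + freight 3289.09 + destination terminal 875.87 + brokerage 106.44 + duty 6951.13 + delivery 906.72 = 14090.55

Buyer's account: CNY 14090.55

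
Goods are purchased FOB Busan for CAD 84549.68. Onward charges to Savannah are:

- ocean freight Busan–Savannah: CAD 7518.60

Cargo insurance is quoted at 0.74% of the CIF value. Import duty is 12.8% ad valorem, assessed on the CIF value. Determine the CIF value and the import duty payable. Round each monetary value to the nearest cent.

Let C be the CIF value. C = FOB price + freight + 0.74% × C
C − 0.74% × C = 84549.68 + 7518.60
0.9926 × C = 92068.28
C = 92068.28 / 0.9926 = 92754.66
Insurance premium = 0.74% × 92754.66 = 686.38
Import duty = 92754.66 × 12.8% = 11872.60

CIF value: CAD 92754.66; import duty: CAD 11872.60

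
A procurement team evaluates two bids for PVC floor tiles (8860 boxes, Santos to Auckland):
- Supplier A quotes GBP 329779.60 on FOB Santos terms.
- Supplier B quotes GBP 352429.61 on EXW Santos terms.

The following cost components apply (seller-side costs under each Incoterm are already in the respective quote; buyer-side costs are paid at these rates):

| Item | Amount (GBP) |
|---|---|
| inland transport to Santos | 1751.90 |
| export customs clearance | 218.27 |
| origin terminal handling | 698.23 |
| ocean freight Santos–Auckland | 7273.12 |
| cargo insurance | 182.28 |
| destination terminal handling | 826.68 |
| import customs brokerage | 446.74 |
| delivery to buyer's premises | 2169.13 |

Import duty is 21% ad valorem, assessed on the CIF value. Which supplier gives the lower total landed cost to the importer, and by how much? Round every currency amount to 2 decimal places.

Supplier A is cheaper by GBP 30635.28

Supplier A (FOB):
CIF value = FOB price + freight + insurance = 329779.60 + 7273.12 + 182.28 = 337235.00
Import duty = 337235.00 × 21% = 70819.35
Buyer bears (A): 7273.12 + 182.28 + 826.68 + 446.74 + 2169.13 = 10897.95
Landed cost (A) = invoice 329779.60 + 10897.95 + duty 70819.35 = 411496.90
Supplier B (EXW):
CIF value = EXW price + inland to port + export clearance + origin terminal + freight + insurance = 352429.61 + 1751.90 + 218.27 + 698.23 + 7273.12 + 182.28 = 362553.41
Import duty = 362553.41 × 21% = 76136.22
Buyer bears (B): 1751.90 + 218.27 + 698.23 + 7273.12 + 182.28 + 826.68 + 446.74 + 2169.13 = 13566.35
Landed cost (B) = invoice 352429.61 + 13566.35 + duty 76136.22 = 442132.18
Difference = |411496.90 − 442132.18| = 30635.28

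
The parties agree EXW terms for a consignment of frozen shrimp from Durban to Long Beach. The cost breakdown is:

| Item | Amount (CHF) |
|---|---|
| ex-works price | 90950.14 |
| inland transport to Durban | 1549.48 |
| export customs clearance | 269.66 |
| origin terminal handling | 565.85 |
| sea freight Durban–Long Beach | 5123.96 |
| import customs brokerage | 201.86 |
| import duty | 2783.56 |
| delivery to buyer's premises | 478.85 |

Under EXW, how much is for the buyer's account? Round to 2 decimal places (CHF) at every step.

EXW: the seller makes goods available at their premises; the buyer bears all onward costs.
Seller's account: goods 90950.14 = 90950.14
Buyer's account: inland to port 1549.48 + export clearance 269.66 + origin terminal 565.85 + freight 5123.96 + brokerage 201.86 + duty 2783.56 + delivery 478.85 = 10973.22

Buyer's account: CHF 10973.22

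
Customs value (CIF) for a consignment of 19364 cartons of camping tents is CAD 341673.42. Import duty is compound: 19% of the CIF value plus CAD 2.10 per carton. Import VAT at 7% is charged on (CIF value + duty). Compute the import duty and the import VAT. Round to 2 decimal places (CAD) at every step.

Ad valorem component: 341673.42 × 19% = 64917.95
Specific component: 19364 × 2.10 = 40664.40
Import duty = 64917.95 + 40664.40 = 105582.35
VAT base = CIF + duty = 341673.42 + 105582.35 = 447255.77
Import VAT = 447255.77 × 7% = 31307.90

Import duty: CAD 105582.35; import VAT: CAD 31307.90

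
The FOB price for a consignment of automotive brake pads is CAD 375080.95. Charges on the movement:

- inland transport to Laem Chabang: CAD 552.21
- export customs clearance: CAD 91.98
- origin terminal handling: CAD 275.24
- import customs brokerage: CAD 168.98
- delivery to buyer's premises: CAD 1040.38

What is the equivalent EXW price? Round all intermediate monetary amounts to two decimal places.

EXW price: CAD 374161.52

Not relevant to the conversion: delivery, brokerage — on the buyer under both terms; not part of either seller's price.
From FOB to EXW, the seller no longer bears: inland to port, export clearance, origin terminal.
EXW price = 375080.95 − 552.21 − 91.98 − 275.24 = 374161.52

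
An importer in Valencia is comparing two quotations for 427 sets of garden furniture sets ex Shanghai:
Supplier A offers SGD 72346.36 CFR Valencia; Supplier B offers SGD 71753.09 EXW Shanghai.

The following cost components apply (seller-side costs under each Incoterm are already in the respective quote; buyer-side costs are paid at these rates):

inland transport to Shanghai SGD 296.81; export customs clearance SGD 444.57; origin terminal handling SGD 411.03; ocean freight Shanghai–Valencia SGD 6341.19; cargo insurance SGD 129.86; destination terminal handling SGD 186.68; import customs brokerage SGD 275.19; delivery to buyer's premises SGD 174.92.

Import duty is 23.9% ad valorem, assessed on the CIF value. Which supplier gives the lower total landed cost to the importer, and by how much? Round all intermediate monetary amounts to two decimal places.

Supplier A (CFR):
CIF value = CFR price + insurance = 72346.36 + 129.86 = 72476.22
Import duty = 72476.22 × 23.9% = 17321.82
Buyer bears (A): 129.86 + 186.68 + 275.19 + 174.92 = 766.65
Landed cost (A) = invoice 72346.36 + 766.65 + duty 17321.82 = 90434.83
Supplier B (EXW):
CIF value = EXW price + inland to port + export clearance + origin terminal + freight + insurance = 71753.09 + 296.81 + 444.57 + 411.03 + 6341.19 + 129.86 = 79376.55
Import duty = 79376.55 × 23.9% = 18971.00
Buyer bears (B): 296.81 + 444.57 + 411.03 + 6341.19 + 129.86 + 186.68 + 275.19 + 174.92 = 8260.25
Landed cost (B) = invoice 71753.09 + 8260.25 + duty 18971.00 = 98984.34
Difference = |90434.83 − 98984.34| = 8549.51

Supplier A is cheaper by SGD 8549.51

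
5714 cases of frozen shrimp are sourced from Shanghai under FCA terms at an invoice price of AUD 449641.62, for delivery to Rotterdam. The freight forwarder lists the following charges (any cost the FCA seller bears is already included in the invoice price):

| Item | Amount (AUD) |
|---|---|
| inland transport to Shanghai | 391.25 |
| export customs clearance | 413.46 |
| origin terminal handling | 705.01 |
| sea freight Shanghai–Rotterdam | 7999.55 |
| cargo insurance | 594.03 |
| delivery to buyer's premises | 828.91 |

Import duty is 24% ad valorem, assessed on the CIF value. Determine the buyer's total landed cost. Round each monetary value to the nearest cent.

Total landed cost: AUD 569914.77

FCA: the seller delivers export-cleared goods to the carrier; the buyer bears costs from that point.
Already in the invoice (seller's account under FCA): inland to port, export clearance — exclude.
CIF value = FCA price + origin terminal + freight + insurance = 449641.62 + 705.01 + 7999.55 + 594.03 = 458940.21
Import duty = 458940.21 × 24% = 110145.65
Buyer bears: origin terminal 705.01 + freight 7999.55 + insurance 594.03 + delivery 828.91 + duty 110145.65 = 120273.15
Landed cost = invoice 449641.62 + 120273.15 = 569914.77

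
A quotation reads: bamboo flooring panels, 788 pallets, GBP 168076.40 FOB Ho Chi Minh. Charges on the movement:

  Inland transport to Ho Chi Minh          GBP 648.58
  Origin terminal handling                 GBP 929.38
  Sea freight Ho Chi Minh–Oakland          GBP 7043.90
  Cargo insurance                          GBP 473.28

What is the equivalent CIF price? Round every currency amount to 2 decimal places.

CIF price: GBP 175593.58

Not relevant to the conversion: origin terminal, inland to port — on the seller under both FOB and CIF; already in the FOB price and stays in the CIF price.
From FOB to CIF, the seller additionally bears: freight, insurance.
CIF price = 168076.40 + 7043.90 + 473.28 = 175593.58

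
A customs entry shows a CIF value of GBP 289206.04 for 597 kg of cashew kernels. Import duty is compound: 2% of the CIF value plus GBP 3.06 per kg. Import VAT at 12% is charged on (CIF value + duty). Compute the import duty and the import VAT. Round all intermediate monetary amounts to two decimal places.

Ad valorem component: 289206.04 × 2% = 5784.12
Specific component: 597 × 3.06 = 1826.82
Import duty = 5784.12 + 1826.82 = 7610.94
VAT base = CIF + duty = 289206.04 + 7610.94 = 296816.98
Import VAT = 296816.98 × 12% = 35618.04

Import duty: GBP 7610.94; import VAT: GBP 35618.04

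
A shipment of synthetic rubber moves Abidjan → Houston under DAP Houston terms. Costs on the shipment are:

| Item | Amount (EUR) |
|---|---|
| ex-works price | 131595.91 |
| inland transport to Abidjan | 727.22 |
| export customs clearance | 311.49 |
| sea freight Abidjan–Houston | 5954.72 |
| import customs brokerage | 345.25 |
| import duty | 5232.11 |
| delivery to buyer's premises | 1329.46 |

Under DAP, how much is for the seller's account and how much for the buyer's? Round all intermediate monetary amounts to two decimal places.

DAP: the seller bears all costs to the named destination except import duty and clearance.
Seller's account: goods 131595.91 + inland to port 727.22 + export clearance 311.49 + freight 5954.72 + delivery 1329.46 = 139918.80
Buyer's account: brokerage 345.25 + duty 5232.11 = 5577.36

Seller: EUR 139918.80; buyer: EUR 5577.36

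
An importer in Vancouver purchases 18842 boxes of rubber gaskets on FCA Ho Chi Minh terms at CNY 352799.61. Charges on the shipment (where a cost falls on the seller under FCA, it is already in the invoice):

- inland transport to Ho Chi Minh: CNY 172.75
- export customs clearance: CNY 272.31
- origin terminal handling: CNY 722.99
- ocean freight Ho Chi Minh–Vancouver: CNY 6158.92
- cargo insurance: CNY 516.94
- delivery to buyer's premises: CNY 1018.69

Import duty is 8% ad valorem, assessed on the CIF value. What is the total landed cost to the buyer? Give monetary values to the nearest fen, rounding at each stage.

FCA: the seller delivers export-cleared goods to the carrier; the buyer bears costs from that point.
Already in the invoice (seller's account under FCA): inland to port, export clearance — exclude.
CIF value = FCA price + origin terminal + freight + insurance = 352799.61 + 722.99 + 6158.92 + 516.94 = 360198.46
Import duty = 360198.46 × 8% = 28815.88
Buyer bears: origin terminal 722.99 + freight 6158.92 + insurance 516.94 + delivery 1018.69 + duty 28815.88 = 37233.42
Landed cost = invoice 352799.61 + 37233.42 = 390033.03

Total landed cost: CNY 390033.03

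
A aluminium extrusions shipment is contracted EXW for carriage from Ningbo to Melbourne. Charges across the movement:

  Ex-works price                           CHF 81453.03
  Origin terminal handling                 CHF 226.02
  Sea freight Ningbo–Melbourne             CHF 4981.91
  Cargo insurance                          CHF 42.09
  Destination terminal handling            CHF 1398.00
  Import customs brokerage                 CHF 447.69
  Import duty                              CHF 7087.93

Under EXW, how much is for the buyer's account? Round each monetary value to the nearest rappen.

Buyer's account: CHF 14183.64

EXW: the seller makes goods available at their premises; the buyer bears all onward costs.
Seller's account: goods 81453.03 = 81453.03
Buyer's account: origin terminal 226.02 + freight 4981.91 + insurance 42.09 + destination terminal 1398.00 + brokerage 447.69 + duty 7087.93 = 14183.64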